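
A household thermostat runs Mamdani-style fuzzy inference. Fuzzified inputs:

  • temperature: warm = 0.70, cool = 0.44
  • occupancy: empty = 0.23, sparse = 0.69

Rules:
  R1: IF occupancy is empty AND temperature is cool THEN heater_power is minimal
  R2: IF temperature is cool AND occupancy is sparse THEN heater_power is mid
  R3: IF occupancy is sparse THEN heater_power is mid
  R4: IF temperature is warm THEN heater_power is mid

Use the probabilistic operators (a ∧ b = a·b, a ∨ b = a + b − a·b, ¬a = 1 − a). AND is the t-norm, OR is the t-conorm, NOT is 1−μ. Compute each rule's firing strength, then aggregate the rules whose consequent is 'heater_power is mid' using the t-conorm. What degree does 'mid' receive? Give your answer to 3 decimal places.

0.935

R1: empty=0.23, cool=0.44; AND[a·b] → w = 0.1012
R2: cool=0.44, sparse=0.69; AND[a·b] → w = 0.3036
R3: sparse=0.69 → w = 0.6900
R4: warm=0.70 → w = 0.7000
Rules with consequent 'mid': {R2, R3, R4} → strengths 0.3036, 0.6900, 0.7000
Aggregate via t-conorm [a + b − a·b]: 0.9352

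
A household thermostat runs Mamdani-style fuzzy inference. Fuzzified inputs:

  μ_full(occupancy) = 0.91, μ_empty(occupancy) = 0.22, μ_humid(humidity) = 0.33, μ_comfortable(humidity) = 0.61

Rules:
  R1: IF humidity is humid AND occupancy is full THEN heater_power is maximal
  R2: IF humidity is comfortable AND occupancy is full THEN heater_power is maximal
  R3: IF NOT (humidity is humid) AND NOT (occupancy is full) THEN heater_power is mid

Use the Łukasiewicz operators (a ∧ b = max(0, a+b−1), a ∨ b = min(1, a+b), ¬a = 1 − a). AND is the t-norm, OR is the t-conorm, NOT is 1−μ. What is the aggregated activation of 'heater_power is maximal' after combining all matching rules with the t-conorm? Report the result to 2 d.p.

0.76

R1: humid=0.33, full=0.91; AND[max(0, a+b−1)] → w = 0.24
R2: comfortable=0.61, full=0.91; AND[max(0, a+b−1)] → w = 0.52
R3: ¬humid=1−0.33=0.67, ¬full=1−0.91=0.09; AND[max(0, a+b−1)] → w = 0.00
Rules with consequent 'maximal': {R1, R2} → strengths 0.24, 0.52
Aggregate via t-conorm [min(1, a+b)]: 0.76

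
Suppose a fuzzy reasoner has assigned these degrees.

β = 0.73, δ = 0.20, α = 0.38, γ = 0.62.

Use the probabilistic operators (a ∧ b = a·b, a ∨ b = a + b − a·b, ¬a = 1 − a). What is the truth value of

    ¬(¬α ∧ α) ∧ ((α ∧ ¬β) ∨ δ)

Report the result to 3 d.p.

0.216

¬α = 1 − 0.3800 = 0.6200
¬α ∧ α = a·b on (0.6200, 0.3800) = 0.2356
¬(¬α ∧ α) = 1 − 0.2356 = 0.7644
¬β = 1 − 0.7300 = 0.2700
α ∧ ¬β = a·b on (0.3800, 0.2700) = 0.1026
(α ∧ ¬β) ∨ δ = a + b − a·b on (0.1026, 0.2000) = 0.2821
¬(¬α ∧ α) ∧ ((α ∧ ¬β) ∨ δ) = a·b on (0.7644, 0.2821) = 0.2156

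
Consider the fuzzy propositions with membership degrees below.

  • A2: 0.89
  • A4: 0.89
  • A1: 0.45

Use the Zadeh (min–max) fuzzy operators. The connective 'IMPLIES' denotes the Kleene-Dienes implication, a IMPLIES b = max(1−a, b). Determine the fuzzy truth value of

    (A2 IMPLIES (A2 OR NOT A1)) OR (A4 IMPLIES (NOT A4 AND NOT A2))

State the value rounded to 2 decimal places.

0.89

NOT A1 = 1 − 0.45 = 0.55
A2 OR NOT A1 = max(a, b) on (0.89, 0.55) = 0.89
A2 IMPLIES (A2 OR NOT A1)  [Kleene-Dienes: max(1−a, b)] with a=0.89, b=0.89 → 0.89
NOT A4 = 1 − 0.89 = 0.11
NOT A2 = 1 − 0.89 = 0.11
NOT A4 AND NOT A2 = min(a, b) on (0.11, 0.11) = 0.11
A4 IMPLIES (NOT A4 AND NOT A2)  [Kleene-Dienes: max(1−a, b)] with a=0.89, b=0.11 → 0.11
(A2 IMPLIES (A2 OR NOT A1)) OR (A4 IMPLIES (NOT A4 AND NOT A2)) = max(a, b) on (0.89, 0.11) = 0.89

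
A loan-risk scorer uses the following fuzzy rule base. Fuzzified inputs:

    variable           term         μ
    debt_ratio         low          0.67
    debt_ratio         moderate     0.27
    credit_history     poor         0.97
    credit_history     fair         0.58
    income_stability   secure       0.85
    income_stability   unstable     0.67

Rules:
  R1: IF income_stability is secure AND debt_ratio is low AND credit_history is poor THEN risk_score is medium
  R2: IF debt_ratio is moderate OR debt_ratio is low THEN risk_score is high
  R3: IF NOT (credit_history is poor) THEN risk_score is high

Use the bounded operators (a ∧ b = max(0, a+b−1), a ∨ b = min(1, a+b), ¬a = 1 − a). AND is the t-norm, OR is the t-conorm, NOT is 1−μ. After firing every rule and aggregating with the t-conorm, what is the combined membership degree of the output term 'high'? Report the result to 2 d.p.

R1: secure=0.85, low=0.67, poor=0.97; AND[max(0, a+b−1)] → w = 0.49
R2: moderate=0.27, low=0.67; OR[min(1, a+b)] → w = 0.94
R3: ¬poor=1−0.97=0.03 → w = 0.03
Rules with consequent 'high': {R2, R3} → strengths 0.94, 0.03
Aggregate via t-conorm [min(1, a+b)]: 0.97

0.97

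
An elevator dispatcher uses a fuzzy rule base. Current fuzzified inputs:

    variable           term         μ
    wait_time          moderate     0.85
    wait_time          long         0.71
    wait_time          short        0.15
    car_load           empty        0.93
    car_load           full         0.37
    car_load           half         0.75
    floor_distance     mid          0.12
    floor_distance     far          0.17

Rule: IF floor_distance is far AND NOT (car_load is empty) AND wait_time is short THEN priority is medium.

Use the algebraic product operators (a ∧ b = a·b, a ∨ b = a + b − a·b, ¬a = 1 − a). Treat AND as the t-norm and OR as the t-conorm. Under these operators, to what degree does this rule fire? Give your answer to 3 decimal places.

0.002

firing strength: far=0.17, ¬empty=1−0.93=0.07, short=0.15; AND[a·b] → w = 0.0018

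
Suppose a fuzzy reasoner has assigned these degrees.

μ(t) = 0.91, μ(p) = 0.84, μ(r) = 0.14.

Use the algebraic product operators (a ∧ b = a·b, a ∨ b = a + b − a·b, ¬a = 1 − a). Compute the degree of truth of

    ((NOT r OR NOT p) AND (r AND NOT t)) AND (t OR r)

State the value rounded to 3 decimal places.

NOT r = 1 − 0.1400 = 0.8600
NOT p = 1 − 0.8400 = 0.1600
NOT r OR NOT p = a + b − a·b on (0.8600, 0.1600) = 0.8824
NOT t = 1 − 0.9100 = 0.0900
r AND NOT t = a·b on (0.1400, 0.0900) = 0.0126
(NOT r OR NOT p) AND (r AND NOT t) = a·b on (0.8824, 0.0126) = 0.0111
t OR r = a + b − a·b on (0.9100, 0.1400) = 0.9226
((NOT r OR NOT p) AND (r AND NOT t)) AND (t OR r) = a·b on (0.0111, 0.9226) = 0.0103

0.010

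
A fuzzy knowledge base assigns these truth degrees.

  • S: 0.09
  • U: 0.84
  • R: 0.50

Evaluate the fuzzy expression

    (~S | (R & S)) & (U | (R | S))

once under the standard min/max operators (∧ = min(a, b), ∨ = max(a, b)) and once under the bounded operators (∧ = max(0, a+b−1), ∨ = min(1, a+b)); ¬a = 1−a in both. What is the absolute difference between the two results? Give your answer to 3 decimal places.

Under standard min/max:
  ~S = 1 − 0.09 = 0.91
  R & S = min(a, b) on (0.50, 0.09) = 0.09
  ~S | (R & S) = max(a, b) on (0.91, 0.09) = 0.91
  R | S = max(a, b) on (0.50, 0.09) = 0.50
  U | (R | S) = max(a, b) on (0.84, 0.50) = 0.84
  (~S | (R & S)) & (U | (R | S)) = min(a, b) on (0.91, 0.84) = 0.84
  → value = 0.8400
Under bounded:
  ~S = 1 − 0.09 = 0.91
  R & S = max(0, a+b−1) on (0.50, 0.09) = 0.00
  ~S | (R & S) = min(1, a+b) on (0.91, 0.00) = 0.91
  R | S = min(1, a+b) on (0.50, 0.09) = 0.59
  U | (R | S) = min(1, a+b) on (0.84, 0.59) = 1.00
  (~S | (R & S)) & (U | (R | S)) = max(0, a+b−1) on (0.91, 1.00) = 0.91
  → value = 0.9100
|0.8400 − 0.9100| = 0.070

0.070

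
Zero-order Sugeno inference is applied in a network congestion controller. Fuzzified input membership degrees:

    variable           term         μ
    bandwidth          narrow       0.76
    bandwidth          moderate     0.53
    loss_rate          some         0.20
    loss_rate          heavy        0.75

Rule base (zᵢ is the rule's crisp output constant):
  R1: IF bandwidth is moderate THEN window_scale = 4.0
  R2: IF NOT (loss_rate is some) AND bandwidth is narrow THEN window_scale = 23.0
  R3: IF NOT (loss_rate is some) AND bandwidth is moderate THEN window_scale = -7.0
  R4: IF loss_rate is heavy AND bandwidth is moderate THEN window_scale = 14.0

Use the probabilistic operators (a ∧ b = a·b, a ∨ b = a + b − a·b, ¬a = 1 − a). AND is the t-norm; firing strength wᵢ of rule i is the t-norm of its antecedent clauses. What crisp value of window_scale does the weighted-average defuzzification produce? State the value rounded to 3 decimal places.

R1 (z=4.0): moderate=0.53 → w = 0.5300
R2 (z=23.0): ¬some=1−0.20=0.80, narrow=0.76; AND[a·b] → w = 0.6080
R3 (z=-7.0): ¬some=1−0.20=0.80, moderate=0.53; AND[a·b] → w = 0.4240
R4 (z=14.0): heavy=0.75, moderate=0.53; AND[a·b] → w = 0.3975
Weighted average = (0.5300·4.0 + 0.6080·23.0 + 0.4240·-7.0 + 0.3975·14.0) / (0.5300 + 0.6080 + 0.4240 + 0.3975)
  = 18.7010 / 1.9595 = 9.544

9.544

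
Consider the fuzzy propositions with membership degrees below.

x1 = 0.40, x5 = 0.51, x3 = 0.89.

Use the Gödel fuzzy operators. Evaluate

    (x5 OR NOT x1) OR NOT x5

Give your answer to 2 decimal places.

0.60

NOT x1 = 1 − 0.40 = 0.60
x5 OR NOT x1 = max(a, b) on (0.51, 0.60) = 0.60
NOT x5 = 1 − 0.51 = 0.49
(x5 OR NOT x1) OR NOT x5 = max(a, b) on (0.60, 0.49) = 0.60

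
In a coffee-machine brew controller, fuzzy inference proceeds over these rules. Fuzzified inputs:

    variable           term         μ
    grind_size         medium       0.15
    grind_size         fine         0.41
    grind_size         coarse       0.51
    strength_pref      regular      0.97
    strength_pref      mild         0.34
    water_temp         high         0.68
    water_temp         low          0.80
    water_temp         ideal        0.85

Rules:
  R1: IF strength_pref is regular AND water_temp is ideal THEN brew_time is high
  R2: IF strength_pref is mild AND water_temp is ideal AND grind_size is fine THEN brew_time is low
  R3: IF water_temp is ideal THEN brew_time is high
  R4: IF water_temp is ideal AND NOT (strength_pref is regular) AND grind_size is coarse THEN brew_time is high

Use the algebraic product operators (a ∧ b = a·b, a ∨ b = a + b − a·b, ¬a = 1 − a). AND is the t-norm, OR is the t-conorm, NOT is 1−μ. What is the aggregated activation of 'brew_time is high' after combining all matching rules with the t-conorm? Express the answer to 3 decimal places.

R1: regular=0.97, ideal=0.85; AND[a·b] → w = 0.8245
R2: mild=0.34, ideal=0.85, fine=0.41; AND[a·b] → w = 0.1185
R3: ideal=0.85 → w = 0.8500
R4: ideal=0.85, ¬regular=1−0.97=0.03, coarse=0.51; AND[a·b] → w = 0.0130
Rules with consequent 'high': {R1, R3, R4} → strengths 0.8245, 0.8500, 0.0130
Aggregate via t-conorm [a + b − a·b]: 0.9740

0.974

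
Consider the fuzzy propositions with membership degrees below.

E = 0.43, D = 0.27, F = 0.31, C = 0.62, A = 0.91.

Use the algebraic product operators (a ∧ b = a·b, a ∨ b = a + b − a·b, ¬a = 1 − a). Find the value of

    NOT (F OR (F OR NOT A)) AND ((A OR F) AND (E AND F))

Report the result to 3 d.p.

0.054

NOT A = 1 − 0.9100 = 0.0900
F OR NOT A = a + b − a·b on (0.3100, 0.0900) = 0.3721
F OR (F OR NOT A) = a + b − a·b on (0.3100, 0.3721) = 0.5667
NOT (F OR (F OR NOT A)) = 1 − 0.5667 = 0.4333
A OR F = a + b − a·b on (0.9100, 0.3100) = 0.9379
E AND F = a·b on (0.4300, 0.3100) = 0.1333
(A OR F) AND (E AND F) = a·b on (0.9379, 0.1333) = 0.1250
NOT (F OR (F OR NOT A)) AND ((A OR F) AND (E AND F)) = a·b on (0.4333, 0.1250) = 0.0542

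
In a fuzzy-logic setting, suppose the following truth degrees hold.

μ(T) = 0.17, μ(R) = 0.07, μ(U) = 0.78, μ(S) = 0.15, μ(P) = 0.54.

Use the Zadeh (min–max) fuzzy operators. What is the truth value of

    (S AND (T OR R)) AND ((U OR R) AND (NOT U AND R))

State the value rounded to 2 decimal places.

T OR R = max(a, b) on (0.17, 0.07) = 0.17
S AND (T OR R) = min(a, b) on (0.15, 0.17) = 0.15
U OR R = max(a, b) on (0.78, 0.07) = 0.78
NOT U = 1 − 0.78 = 0.22
NOT U AND R = min(a, b) on (0.22, 0.07) = 0.07
(U OR R) AND (NOT U AND R) = min(a, b) on (0.78, 0.07) = 0.07
(S AND (T OR R)) AND ((U OR R) AND (NOT U AND R)) = min(a, b) on (0.15, 0.07) = 0.07

0.07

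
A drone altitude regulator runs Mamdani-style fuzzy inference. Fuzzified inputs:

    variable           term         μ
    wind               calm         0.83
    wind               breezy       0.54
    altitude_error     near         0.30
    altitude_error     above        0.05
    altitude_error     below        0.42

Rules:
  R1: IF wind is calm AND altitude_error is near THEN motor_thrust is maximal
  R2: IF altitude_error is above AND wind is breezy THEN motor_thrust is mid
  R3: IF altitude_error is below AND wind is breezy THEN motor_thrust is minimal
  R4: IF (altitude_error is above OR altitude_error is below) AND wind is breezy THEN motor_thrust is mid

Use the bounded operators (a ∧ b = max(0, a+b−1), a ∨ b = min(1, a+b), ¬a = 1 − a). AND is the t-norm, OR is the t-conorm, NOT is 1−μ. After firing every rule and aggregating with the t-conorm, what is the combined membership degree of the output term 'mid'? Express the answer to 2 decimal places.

0.01

R1: calm=0.83, near=0.30; AND[max(0, a+b−1)] → w = 0.13
R2: above=0.05, breezy=0.54; AND[max(0, a+b−1)] → w = 0.00
R3: below=0.42, breezy=0.54; AND[max(0, a+b−1)] → w = 0.00
R4: (above=0.05 OR below=0.42) = 0.47; AND[max(0, a+b−1)] with breezy=0.54 → w = 0.01
Rules with consequent 'mid': {R2, R4} → strengths 0.00, 0.01
Aggregate via t-conorm [min(1, a+b)]: 0.01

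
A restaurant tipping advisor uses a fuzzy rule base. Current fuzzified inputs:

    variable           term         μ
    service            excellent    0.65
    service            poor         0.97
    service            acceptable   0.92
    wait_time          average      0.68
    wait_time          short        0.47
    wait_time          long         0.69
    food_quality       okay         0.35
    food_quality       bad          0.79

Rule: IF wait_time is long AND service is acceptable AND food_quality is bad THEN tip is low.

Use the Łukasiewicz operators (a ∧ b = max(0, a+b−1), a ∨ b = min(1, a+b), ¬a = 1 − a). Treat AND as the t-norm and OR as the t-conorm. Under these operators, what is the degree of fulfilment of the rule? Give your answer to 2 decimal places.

firing strength: long=0.69, acceptable=0.92, bad=0.79; AND[max(0, a+b−1)] → w = 0.40

0.40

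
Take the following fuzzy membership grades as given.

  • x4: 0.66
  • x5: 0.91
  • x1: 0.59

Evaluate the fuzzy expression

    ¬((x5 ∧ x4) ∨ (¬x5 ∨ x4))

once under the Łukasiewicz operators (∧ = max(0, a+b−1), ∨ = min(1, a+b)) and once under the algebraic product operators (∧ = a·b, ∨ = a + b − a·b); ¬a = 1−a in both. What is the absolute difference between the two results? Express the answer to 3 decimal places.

0.124

Under Łukasiewicz:
  x5 ∧ x4 = max(0, a+b−1) on (0.91, 0.66) = 0.57
  ¬x5 = 1 − 0.91 = 0.09
  ¬x5 ∨ x4 = min(1, a+b) on (0.09, 0.66) = 0.75
  (x5 ∧ x4) ∨ (¬x5 ∨ x4) = min(1, a+b) on (0.57, 0.75) = 1.00
  ¬((x5 ∧ x4) ∨ (¬x5 ∨ x4)) = 1 − 1.00 = 0.00
  → value = 0.0000
Under algebraic product:
  x5 ∧ x4 = a·b on (0.9100, 0.6600) = 0.6006
  ¬x5 = 1 − 0.9100 = 0.0900
  ¬x5 ∨ x4 = a + b − a·b on (0.0900, 0.6600) = 0.6906
  (x5 ∧ x4) ∨ (¬x5 ∨ x4) = a + b − a·b on (0.6006, 0.6906) = 0.8764
  ¬((x5 ∧ x4) ∨ (¬x5 ∨ x4)) = 1 − 0.8764 = 0.1236
  → value = 0.1236
|0.0000 − 0.1236| = 0.124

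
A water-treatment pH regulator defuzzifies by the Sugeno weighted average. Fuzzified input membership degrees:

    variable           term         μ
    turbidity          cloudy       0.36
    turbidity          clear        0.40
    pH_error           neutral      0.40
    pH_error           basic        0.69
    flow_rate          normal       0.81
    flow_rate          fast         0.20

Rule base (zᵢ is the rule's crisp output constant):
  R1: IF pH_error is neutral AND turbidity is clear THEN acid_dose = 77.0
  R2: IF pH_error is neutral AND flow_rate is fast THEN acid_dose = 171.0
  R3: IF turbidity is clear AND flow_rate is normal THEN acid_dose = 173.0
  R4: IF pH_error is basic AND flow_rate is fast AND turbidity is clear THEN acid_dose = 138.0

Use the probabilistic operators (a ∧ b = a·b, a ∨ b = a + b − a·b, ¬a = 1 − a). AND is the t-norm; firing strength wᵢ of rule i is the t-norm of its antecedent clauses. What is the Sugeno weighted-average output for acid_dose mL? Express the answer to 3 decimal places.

R1 (z=77.0): neutral=0.40, clear=0.40; AND[a·b] → w = 0.1600
R2 (z=171.0): neutral=0.40, fast=0.20; AND[a·b] → w = 0.0800
R3 (z=173.0): clear=0.40, normal=0.81; AND[a·b] → w = 0.3240
R4 (z=138.0): basic=0.69, fast=0.20, clear=0.40; AND[a·b] → w = 0.0552
Weighted average = (0.1600·77.0 + 0.0800·171.0 + 0.3240·173.0 + 0.0552·138.0) / (0.1600 + 0.0800 + 0.3240 + 0.0552)
  = 89.6696 / 0.6192 = 144.815

144.815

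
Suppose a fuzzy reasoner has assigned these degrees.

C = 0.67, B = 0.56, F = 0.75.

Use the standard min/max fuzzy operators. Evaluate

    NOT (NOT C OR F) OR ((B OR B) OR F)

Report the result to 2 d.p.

0.75

NOT C = 1 − 0.67 = 0.33
NOT C OR F = max(a, b) on (0.33, 0.75) = 0.75
NOT (NOT C OR F) = 1 − 0.75 = 0.25
B OR B = max(a, b) on (0.56, 0.56) = 0.56
(B OR B) OR F = max(a, b) on (0.56, 0.75) = 0.75
NOT (NOT C OR F) OR ((B OR B) OR F) = max(a, b) on (0.25, 0.75) = 0.75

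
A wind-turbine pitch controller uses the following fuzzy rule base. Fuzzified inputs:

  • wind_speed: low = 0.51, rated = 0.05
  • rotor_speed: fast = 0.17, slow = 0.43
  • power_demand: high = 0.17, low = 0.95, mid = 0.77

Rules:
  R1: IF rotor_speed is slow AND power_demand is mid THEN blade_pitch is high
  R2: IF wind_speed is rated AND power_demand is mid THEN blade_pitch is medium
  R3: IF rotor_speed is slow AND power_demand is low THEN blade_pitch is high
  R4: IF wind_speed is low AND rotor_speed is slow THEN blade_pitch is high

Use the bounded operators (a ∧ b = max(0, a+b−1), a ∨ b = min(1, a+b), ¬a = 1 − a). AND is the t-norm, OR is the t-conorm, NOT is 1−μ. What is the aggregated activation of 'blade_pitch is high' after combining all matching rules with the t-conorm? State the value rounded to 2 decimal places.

0.58

R1: slow=0.43, mid=0.77; AND[max(0, a+b−1)] → w = 0.20
R2: rated=0.05, mid=0.77; AND[max(0, a+b−1)] → w = 0.00
R3: slow=0.43, low=0.95; AND[max(0, a+b−1)] → w = 0.38
R4: low=0.51, slow=0.43; AND[max(0, a+b−1)] → w = 0.00
Rules with consequent 'high': {R1, R3, R4} → strengths 0.20, 0.38, 0.00
Aggregate via t-conorm [min(1, a+b)]: 0.58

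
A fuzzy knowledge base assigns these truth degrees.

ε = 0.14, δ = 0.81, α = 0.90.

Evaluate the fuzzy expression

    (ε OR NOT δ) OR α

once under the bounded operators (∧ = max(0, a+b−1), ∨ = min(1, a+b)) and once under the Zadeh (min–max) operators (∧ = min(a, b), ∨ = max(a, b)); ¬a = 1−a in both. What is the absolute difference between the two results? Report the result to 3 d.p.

0.100

Under bounded:
  NOT δ = 1 − 0.81 = 0.19
  ε OR NOT δ = min(1, a+b) on (0.14, 0.19) = 0.33
  (ε OR NOT δ) OR α = min(1, a+b) on (0.33, 0.90) = 1.00
  → value = 1.0000
Under Zadeh (min–max):
  NOT δ = 1 − 0.81 = 0.19
  ε OR NOT δ = max(a, b) on (0.14, 0.19) = 0.19
  (ε OR NOT δ) OR α = max(a, b) on (0.19, 0.90) = 0.90
  → value = 0.9000
|1.0000 − 0.9000| = 0.100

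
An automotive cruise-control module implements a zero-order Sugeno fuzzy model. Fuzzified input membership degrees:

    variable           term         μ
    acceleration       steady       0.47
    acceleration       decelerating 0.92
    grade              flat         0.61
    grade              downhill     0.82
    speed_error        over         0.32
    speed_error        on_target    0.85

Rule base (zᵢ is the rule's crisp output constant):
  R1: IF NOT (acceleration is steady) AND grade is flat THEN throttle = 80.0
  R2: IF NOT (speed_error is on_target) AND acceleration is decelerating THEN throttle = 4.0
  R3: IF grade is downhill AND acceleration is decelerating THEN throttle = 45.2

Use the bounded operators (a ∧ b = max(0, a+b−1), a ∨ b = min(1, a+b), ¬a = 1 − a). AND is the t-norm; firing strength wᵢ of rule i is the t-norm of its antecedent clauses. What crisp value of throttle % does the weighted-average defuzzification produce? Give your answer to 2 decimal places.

47.29

R1 (z=80.0): ¬steady=1−0.47=0.53, flat=0.61; AND[max(0, a+b−1)] → w = 0.14
R2 (z=4.0): ¬on_target=1−0.85=0.15, decelerating=0.92; AND[max(0, a+b−1)] → w = 0.07
R3 (z=45.2): downhill=0.82, decelerating=0.92; AND[max(0, a+b−1)] → w = 0.74
Weighted average = (0.14·80.0 + 0.07·4.0 + 0.74·45.2) / (0.14 + 0.07 + 0.74)
  = 44.9280 / 0.9500 = 47.29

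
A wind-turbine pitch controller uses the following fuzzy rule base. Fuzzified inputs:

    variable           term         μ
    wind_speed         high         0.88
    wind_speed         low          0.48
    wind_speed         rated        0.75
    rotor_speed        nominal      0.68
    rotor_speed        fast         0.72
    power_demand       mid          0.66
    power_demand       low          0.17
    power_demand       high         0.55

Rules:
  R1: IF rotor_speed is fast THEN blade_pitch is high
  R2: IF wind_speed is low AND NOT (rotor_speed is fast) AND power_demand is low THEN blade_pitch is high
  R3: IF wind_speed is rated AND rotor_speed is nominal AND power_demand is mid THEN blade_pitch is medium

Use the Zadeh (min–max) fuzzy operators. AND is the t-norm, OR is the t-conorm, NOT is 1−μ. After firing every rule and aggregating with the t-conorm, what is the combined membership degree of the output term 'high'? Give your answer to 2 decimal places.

0.72

R1: fast=0.72 → w = 0.72
R2: low=0.48, ¬fast=1−0.72=0.28, low=0.17; AND[min(a, b)] → w = 0.17
R3: rated=0.75, nominal=0.68, mid=0.66; AND[min(a, b)] → w = 0.66
Rules with consequent 'high': {R1, R2} → strengths 0.72, 0.17
Aggregate via t-conorm [max(a, b)]: 0.72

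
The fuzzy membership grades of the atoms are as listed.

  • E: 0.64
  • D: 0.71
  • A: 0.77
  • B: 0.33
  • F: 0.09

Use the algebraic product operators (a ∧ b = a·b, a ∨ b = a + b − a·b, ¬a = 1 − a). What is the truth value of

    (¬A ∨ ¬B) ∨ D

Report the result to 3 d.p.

¬A = 1 − 0.7700 = 0.2300
¬B = 1 − 0.3300 = 0.6700
¬A ∨ ¬B = a + b − a·b on (0.2300, 0.6700) = 0.7459
(¬A ∨ ¬B) ∨ D = a + b − a·b on (0.7459, 0.7100) = 0.9263

0.926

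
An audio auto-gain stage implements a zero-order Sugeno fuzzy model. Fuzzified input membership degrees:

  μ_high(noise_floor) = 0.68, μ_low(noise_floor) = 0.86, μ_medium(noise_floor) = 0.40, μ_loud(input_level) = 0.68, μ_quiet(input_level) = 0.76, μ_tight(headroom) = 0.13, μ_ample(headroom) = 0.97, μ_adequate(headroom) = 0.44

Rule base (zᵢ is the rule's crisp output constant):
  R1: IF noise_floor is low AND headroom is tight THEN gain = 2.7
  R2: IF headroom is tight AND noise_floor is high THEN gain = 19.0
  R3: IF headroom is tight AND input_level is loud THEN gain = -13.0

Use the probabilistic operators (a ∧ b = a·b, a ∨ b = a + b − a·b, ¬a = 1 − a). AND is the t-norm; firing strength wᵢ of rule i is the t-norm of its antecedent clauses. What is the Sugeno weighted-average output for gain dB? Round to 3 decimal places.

R1 (z=2.7): low=0.86, tight=0.13; AND[a·b] → w = 0.1118
R2 (z=19.0): tight=0.13, high=0.68; AND[a·b] → w = 0.0884
R3 (z=-13.0): tight=0.13, loud=0.68; AND[a·b] → w = 0.0884
Weighted average = (0.1118·2.7 + 0.0884·19.0 + 0.0884·-13.0) / (0.1118 + 0.0884 + 0.0884)
  = 0.8323 / 0.2886 = 2.884

2.884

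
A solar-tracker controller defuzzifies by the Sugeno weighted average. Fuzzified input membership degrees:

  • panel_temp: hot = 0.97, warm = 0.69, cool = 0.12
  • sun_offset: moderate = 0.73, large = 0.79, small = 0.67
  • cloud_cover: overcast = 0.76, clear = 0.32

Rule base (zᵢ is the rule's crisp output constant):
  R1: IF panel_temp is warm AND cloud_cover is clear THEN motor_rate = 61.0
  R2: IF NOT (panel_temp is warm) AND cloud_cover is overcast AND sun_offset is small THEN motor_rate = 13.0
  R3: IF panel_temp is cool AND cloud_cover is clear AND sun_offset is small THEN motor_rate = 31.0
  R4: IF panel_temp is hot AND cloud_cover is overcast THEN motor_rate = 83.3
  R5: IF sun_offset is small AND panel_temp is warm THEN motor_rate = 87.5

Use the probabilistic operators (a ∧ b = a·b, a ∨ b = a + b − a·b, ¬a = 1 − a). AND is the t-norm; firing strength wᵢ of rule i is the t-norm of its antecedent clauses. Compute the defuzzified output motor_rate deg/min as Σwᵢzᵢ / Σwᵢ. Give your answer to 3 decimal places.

R1 (z=61.0): warm=0.69, clear=0.32; AND[a·b] → w = 0.2208
R2 (z=13.0): ¬warm=1−0.69=0.31, overcast=0.76, small=0.67; AND[a·b] → w = 0.1579
R3 (z=31.0): cool=0.12, clear=0.32, small=0.67; AND[a·b] → w = 0.0257
R4 (z=83.3): hot=0.97, overcast=0.76; AND[a·b] → w = 0.7372
R5 (z=87.5): small=0.67, warm=0.69; AND[a·b] → w = 0.4623
Weighted average = (0.2208·61.0 + 0.1579·13.0 + 0.0257·31.0 + 0.7372·83.3 + 0.4623·87.5) / (0.2208 + 0.1579 + 0.0257 + 0.7372 + 0.4623)
  = 118.1785 / 1.6039 = 73.683

73.683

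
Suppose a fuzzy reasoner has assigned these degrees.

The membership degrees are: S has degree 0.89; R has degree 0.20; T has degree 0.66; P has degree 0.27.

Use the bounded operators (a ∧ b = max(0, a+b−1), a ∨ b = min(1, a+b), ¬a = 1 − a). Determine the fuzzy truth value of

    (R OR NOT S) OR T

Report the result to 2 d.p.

0.97

NOT S = 1 − 0.89 = 0.11
R OR NOT S = min(1, a+b) on (0.20, 0.11) = 0.31
(R OR NOT S) OR T = min(1, a+b) on (0.31, 0.66) = 0.97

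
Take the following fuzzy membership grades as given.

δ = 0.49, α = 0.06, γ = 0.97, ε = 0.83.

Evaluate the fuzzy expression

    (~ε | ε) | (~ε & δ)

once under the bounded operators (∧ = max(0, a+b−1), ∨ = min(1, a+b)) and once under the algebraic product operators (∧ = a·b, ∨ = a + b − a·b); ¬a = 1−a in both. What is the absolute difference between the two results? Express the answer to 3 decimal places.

Under bounded:
  ~ε = 1 − 0.83 = 0.17
  ~ε | ε = min(1, a+b) on (0.17, 0.83) = 1.00
  ~ε = 1 − 0.83 = 0.17
  ~ε & δ = max(0, a+b−1) on (0.17, 0.49) = 0.00
  (~ε | ε) | (~ε & δ) = min(1, a+b) on (1.00, 0.00) = 1.00
  → value = 1.0000
Under algebraic product:
  ~ε = 1 − 0.8300 = 0.1700
  ~ε | ε = a + b − a·b on (0.1700, 0.8300) = 0.8589
  ~ε = 1 − 0.8300 = 0.1700
  ~ε & δ = a·b on (0.1700, 0.4900) = 0.0833
  (~ε | ε) | (~ε & δ) = a + b − a·b on (0.8589, 0.0833) = 0.8707
  → value = 0.8707
|1.0000 − 0.8707| = 0.129

0.129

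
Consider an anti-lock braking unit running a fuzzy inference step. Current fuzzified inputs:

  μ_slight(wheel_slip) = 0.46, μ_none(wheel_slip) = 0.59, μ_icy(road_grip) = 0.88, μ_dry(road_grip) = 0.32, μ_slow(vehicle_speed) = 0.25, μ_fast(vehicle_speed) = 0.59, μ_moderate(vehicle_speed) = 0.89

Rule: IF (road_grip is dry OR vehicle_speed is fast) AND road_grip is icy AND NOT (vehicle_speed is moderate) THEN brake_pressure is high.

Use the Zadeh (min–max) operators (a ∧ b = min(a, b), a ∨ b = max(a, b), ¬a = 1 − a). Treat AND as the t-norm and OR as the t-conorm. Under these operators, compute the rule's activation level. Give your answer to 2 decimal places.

0.11

firing strength: (dry=0.32 OR fast=0.59) = 0.59; AND[min(a, b)] with icy=0.88, ¬moderate=1−0.89=0.11 → w = 0.11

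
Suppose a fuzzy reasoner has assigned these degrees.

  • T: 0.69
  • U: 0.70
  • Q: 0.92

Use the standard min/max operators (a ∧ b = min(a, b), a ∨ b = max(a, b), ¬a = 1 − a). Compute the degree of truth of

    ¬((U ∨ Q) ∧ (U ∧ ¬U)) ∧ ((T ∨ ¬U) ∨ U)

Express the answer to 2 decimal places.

U ∨ Q = max(a, b) on (0.70, 0.92) = 0.92
¬U = 1 − 0.70 = 0.30
U ∧ ¬U = min(a, b) on (0.70, 0.30) = 0.30
(U ∨ Q) ∧ (U ∧ ¬U) = min(a, b) on (0.92, 0.30) = 0.30
¬((U ∨ Q) ∧ (U ∧ ¬U)) = 1 − 0.30 = 0.70
¬U = 1 − 0.70 = 0.30
T ∨ ¬U = max(a, b) on (0.69, 0.30) = 0.69
(T ∨ ¬U) ∨ U = max(a, b) on (0.69, 0.70) = 0.70
¬((U ∨ Q) ∧ (U ∧ ¬U)) ∧ ((T ∨ ¬U) ∨ U) = min(a, b) on (0.70, 0.70) = 0.70

0.70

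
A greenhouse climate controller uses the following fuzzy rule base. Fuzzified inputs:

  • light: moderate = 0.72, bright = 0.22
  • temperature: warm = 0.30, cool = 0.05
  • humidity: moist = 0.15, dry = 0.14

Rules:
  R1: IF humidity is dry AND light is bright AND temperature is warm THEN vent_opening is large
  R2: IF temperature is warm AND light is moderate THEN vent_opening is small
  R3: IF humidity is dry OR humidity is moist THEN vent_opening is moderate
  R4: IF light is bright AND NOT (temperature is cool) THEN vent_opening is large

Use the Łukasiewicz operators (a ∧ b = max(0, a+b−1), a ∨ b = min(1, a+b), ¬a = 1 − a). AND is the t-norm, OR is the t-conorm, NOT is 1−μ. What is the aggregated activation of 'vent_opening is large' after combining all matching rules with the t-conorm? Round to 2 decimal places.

R1: dry=0.14, bright=0.22, warm=0.30; AND[max(0, a+b−1)] → w = 0.00
R2: warm=0.30, moderate=0.72; AND[max(0, a+b−1)] → w = 0.02
R3: dry=0.14, moist=0.15; OR[min(1, a+b)] → w = 0.29
R4: bright=0.22, ¬cool=1−0.05=0.95; AND[max(0, a+b−1)] → w = 0.17
Rules with consequent 'large': {R1, R4} → strengths 0.00, 0.17
Aggregate via t-conorm [min(1, a+b)]: 0.17

0.17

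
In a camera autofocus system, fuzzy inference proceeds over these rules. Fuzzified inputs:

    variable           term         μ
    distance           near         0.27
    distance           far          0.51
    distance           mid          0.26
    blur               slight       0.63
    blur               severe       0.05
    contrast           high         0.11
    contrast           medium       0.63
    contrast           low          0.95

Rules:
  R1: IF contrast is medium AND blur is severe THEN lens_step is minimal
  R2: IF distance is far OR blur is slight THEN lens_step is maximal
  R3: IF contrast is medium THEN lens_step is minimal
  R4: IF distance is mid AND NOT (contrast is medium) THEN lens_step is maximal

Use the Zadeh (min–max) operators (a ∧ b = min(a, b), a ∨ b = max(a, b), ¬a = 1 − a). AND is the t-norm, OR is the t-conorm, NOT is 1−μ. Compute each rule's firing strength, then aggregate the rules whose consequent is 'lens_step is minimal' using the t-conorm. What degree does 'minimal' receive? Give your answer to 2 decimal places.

R1: medium=0.63, severe=0.05; AND[min(a, b)] → w = 0.05
R2: far=0.51, slight=0.63; OR[max(a, b)] → w = 0.63
R3: medium=0.63 → w = 0.63
R4: mid=0.26, ¬medium=1−0.63=0.37; AND[min(a, b)] → w = 0.26
Rules with consequent 'minimal': {R1, R3} → strengths 0.05, 0.63
Aggregate via t-conorm [max(a, b)]: 0.63

0.63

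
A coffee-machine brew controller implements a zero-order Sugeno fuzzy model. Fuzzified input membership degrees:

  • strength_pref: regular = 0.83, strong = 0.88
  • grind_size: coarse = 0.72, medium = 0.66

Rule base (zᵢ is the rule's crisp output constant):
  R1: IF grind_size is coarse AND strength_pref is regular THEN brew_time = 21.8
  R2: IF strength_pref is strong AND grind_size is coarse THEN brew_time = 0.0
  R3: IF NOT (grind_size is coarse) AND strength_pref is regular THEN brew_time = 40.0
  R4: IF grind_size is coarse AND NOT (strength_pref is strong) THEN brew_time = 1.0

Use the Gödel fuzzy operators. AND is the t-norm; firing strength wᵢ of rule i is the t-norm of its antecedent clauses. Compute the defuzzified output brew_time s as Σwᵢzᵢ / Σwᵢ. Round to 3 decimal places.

14.683

R1 (z=21.8): coarse=0.72, regular=0.83; AND[min(a, b)] → w = 0.72
R2 (z=0.0): strong=0.88, coarse=0.72; AND[min(a, b)] → w = 0.72
R3 (z=40.0): ¬coarse=1−0.72=0.28, regular=0.83; AND[min(a, b)] → w = 0.28
R4 (z=1.0): coarse=0.72, ¬strong=1−0.88=0.12; AND[min(a, b)] → w = 0.12
Weighted average = (0.72·21.8 + 0.72·0.0 + 0.28·40.0 + 0.12·1.0) / (0.72 + 0.72 + 0.28 + 0.12)
  = 27.0160 / 1.8400 = 14.683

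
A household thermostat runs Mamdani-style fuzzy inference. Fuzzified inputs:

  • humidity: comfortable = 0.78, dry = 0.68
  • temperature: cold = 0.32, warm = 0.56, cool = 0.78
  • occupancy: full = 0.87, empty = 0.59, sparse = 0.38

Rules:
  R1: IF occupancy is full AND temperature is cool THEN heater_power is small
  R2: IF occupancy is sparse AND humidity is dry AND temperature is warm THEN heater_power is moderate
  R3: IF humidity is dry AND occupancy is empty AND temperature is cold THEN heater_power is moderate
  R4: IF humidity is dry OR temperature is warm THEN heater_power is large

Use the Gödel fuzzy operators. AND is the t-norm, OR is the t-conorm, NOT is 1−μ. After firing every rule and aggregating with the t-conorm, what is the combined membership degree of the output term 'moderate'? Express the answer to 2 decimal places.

0.38

R1: full=0.87, cool=0.78; AND[min(a, b)] → w = 0.78
R2: sparse=0.38, dry=0.68, warm=0.56; AND[min(a, b)] → w = 0.38
R3: dry=0.68, empty=0.59, cold=0.32; AND[min(a, b)] → w = 0.32
R4: dry=0.68, warm=0.56; OR[max(a, b)] → w = 0.68
Rules with consequent 'moderate': {R2, R3} → strengths 0.38, 0.32
Aggregate via t-conorm [max(a, b)]: 0.38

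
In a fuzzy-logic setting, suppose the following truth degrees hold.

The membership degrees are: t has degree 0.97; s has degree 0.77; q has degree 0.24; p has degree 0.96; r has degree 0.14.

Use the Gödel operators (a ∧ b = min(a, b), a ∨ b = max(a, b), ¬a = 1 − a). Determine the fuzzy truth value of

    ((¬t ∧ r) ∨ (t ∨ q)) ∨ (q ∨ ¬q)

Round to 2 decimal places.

¬t = 1 − 0.97 = 0.03
¬t ∧ r = min(a, b) on (0.03, 0.14) = 0.03
t ∨ q = max(a, b) on (0.97, 0.24) = 0.97
(¬t ∧ r) ∨ (t ∨ q) = max(a, b) on (0.03, 0.97) = 0.97
¬q = 1 − 0.24 = 0.76
q ∨ ¬q = max(a, b) on (0.24, 0.76) = 0.76
((¬t ∧ r) ∨ (t ∨ q)) ∨ (q ∨ ¬q) = max(a, b) on (0.97, 0.76) = 0.97

0.97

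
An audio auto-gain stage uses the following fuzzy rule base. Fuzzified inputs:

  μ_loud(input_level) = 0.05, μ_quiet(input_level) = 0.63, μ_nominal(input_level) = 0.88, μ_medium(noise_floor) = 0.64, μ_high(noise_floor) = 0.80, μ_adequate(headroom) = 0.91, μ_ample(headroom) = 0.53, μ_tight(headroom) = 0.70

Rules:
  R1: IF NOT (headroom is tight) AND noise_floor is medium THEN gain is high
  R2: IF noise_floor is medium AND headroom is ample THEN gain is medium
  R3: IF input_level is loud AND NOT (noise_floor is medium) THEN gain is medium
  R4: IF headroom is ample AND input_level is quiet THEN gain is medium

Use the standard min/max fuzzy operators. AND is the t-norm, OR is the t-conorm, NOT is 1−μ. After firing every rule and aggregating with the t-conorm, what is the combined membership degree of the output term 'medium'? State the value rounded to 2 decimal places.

0.53

R1: ¬tight=1−0.70=0.30, medium=0.64; AND[min(a, b)] → w = 0.30
R2: medium=0.64, ample=0.53; AND[min(a, b)] → w = 0.53
R3: loud=0.05, ¬medium=1−0.64=0.36; AND[min(a, b)] → w = 0.05
R4: ample=0.53, quiet=0.63; AND[min(a, b)] → w = 0.53
Rules with consequent 'medium': {R2, R3, R4} → strengths 0.53, 0.05, 0.53
Aggregate via t-conorm [max(a, b)]: 0.53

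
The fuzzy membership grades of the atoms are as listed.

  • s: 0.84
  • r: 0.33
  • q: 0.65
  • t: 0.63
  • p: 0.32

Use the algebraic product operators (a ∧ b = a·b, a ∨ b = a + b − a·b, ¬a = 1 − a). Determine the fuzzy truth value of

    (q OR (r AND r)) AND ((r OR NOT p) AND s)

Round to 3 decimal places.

0.454

r AND r = a·b on (0.3300, 0.3300) = 0.1089
q OR (r AND r) = a + b − a·b on (0.6500, 0.1089) = 0.6881
NOT p = 1 − 0.3200 = 0.6800
r OR NOT p = a + b − a·b on (0.3300, 0.6800) = 0.7856
(r OR NOT p) AND s = a·b on (0.7856, 0.8400) = 0.6599
(q OR (r AND r)) AND ((r OR NOT p) AND s) = a·b on (0.6881, 0.6599) = 0.4541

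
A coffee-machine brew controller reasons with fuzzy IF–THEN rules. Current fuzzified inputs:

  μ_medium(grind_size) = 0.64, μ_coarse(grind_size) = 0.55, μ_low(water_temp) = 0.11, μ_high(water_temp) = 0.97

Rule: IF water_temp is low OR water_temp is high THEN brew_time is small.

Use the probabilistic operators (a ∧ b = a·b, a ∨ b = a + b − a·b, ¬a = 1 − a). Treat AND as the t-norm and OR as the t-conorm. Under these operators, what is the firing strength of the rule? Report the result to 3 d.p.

firing strength: low=0.11, high=0.97; OR[a + b − a·b] → w = 0.9733

0.973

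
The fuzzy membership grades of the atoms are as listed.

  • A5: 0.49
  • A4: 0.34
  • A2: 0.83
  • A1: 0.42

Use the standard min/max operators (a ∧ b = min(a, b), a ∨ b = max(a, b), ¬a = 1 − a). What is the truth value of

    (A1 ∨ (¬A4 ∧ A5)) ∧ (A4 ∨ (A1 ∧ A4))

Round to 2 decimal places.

¬A4 = 1 − 0.34 = 0.66
¬A4 ∧ A5 = min(a, b) on (0.66, 0.49) = 0.49
A1 ∨ (¬A4 ∧ A5) = max(a, b) on (0.42, 0.49) = 0.49
A1 ∧ A4 = min(a, b) on (0.42, 0.34) = 0.34
A4 ∨ (A1 ∧ A4) = max(a, b) on (0.34, 0.34) = 0.34
(A1 ∨ (¬A4 ∧ A5)) ∧ (A4 ∨ (A1 ∧ A4)) = min(a, b) on (0.49, 0.34) = 0.34

0.34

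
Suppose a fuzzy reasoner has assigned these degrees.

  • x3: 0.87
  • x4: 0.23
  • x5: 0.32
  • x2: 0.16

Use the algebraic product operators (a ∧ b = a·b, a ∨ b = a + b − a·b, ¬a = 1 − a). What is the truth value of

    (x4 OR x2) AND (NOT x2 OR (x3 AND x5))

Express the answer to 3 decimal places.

x4 OR x2 = a + b − a·b on (0.2300, 0.1600) = 0.3532
NOT x2 = 1 − 0.1600 = 0.8400
x3 AND x5 = a·b on (0.8700, 0.3200) = 0.2784
NOT x2 OR (x3 AND x5) = a + b − a·b on (0.8400, 0.2784) = 0.8845
(x4 OR x2) AND (NOT x2 OR (x3 AND x5)) = a·b on (0.3532, 0.8845) = 0.3124

0.312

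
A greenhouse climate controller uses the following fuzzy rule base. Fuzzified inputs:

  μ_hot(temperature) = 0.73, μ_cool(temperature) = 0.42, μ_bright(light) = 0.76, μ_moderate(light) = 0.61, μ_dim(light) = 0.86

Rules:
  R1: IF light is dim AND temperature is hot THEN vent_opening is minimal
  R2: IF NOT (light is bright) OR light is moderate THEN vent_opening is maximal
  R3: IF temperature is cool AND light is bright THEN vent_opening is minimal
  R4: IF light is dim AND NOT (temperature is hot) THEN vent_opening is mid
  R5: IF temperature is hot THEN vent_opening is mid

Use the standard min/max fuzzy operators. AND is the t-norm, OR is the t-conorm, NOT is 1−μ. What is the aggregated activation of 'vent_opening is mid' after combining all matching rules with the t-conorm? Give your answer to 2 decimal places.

R1: dim=0.86, hot=0.73; AND[min(a, b)] → w = 0.73
R2: ¬bright=1−0.76=0.24, moderate=0.61; OR[max(a, b)] → w = 0.61
R3: cool=0.42, bright=0.76; AND[min(a, b)] → w = 0.42
R4: dim=0.86, ¬hot=1−0.73=0.27; AND[min(a, b)] → w = 0.27
R5: hot=0.73 → w = 0.73
Rules with consequent 'mid': {R4, R5} → strengths 0.27, 0.73
Aggregate via t-conorm [max(a, b)]: 0.73

0.73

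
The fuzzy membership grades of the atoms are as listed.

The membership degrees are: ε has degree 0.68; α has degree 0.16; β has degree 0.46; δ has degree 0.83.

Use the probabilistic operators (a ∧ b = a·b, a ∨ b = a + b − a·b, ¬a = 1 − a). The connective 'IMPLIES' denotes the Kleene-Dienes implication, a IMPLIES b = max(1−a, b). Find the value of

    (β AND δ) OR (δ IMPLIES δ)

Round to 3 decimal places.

0.895

β AND δ = a·b on (0.4600, 0.8300) = 0.3818
δ IMPLIES δ  [Kleene-Dienes: max(1−a, b)] with a=0.8300, b=0.8300 → 0.8300
(β AND δ) OR (δ IMPLIES δ) = a + b − a·b on (0.3818, 0.8300) = 0.8949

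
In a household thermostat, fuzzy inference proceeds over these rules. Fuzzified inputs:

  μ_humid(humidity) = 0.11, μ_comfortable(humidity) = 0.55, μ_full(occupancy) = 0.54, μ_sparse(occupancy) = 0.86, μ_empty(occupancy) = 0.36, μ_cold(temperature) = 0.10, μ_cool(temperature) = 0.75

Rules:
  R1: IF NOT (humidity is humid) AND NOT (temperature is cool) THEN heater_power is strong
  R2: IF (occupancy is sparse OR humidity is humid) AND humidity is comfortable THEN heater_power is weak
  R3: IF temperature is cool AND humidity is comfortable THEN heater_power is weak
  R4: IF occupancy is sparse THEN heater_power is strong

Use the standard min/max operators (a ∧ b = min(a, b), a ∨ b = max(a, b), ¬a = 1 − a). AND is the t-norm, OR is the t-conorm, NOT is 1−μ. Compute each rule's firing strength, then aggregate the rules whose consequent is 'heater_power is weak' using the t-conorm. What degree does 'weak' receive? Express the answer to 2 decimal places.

0.55

R1: ¬humid=1−0.11=0.89, ¬cool=1−0.75=0.25; AND[min(a, b)] → w = 0.25
R2: (sparse=0.86 OR humid=0.11) = 0.86; AND[min(a, b)] with comfortable=0.55 → w = 0.55
R3: cool=0.75, comfortable=0.55; AND[min(a, b)] → w = 0.55
R4: sparse=0.86 → w = 0.86
Rules with consequent 'weak': {R2, R3} → strengths 0.55, 0.55
Aggregate via t-conorm [max(a, b)]: 0.55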